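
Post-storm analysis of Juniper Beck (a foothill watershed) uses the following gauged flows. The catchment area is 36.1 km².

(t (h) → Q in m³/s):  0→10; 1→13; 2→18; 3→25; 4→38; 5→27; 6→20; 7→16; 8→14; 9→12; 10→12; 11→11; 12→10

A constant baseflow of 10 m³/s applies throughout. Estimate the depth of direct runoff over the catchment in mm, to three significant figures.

d ≈ 9.57 mm

Direct runoff: 0.0, 3.0, 8.0, 15.0, 28.0, 17.0, 10.0, 6.0, 4.0, 2.0, 2.0, 1.0, 0.0 m³/s; ΣQ_DR = 96.00 m³/s.
V = ΣQ_DR · Δt = 96.00 × 3600 s = 3.456 × 10^5 m³.
Over A = 36.1 km², depth = V / A = 9.57 mm.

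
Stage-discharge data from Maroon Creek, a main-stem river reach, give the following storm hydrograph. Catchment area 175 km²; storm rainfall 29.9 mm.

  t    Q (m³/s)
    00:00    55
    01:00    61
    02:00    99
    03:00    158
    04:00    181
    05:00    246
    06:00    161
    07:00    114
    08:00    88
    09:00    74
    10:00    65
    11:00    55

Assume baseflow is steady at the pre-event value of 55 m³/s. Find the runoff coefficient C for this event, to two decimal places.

C ≈ 0.48

ΣQ_DR = 697.0 m³/s; V = ΣQ_DR·Δt = 2.509 × 10^6 m³.
Runoff depth d = V / A = 14.34 mm.
C = d / P = 14.34 / 29.9 = 0.48.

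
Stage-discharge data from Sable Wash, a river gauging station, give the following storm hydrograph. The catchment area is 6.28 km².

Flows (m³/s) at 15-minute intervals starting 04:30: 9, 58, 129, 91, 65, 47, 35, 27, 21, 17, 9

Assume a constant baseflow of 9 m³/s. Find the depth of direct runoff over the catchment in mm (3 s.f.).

Direct runoff: 0.0, 49.0, 120.0, 82.0, 56.0, 38.0, 26.0, 18.0, 12.0, 8.0, 0.0 m³/s; ΣQ_DR = 409.0 m³/s.
V = ΣQ_DR · Δt = 409.0 × 900 s = 3.681 × 10^5 m³.
Over A = 6.28 km², depth = V / A = 58.6 mm.

d ≈ 58.6 mm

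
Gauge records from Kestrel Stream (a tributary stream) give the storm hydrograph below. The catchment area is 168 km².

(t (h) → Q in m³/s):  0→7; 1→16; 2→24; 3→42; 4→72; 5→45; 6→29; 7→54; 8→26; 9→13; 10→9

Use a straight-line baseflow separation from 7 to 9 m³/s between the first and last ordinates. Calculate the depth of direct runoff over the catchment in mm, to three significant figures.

d ≈ 5.34 mm

Direct runoff: 0.00, 8.80, 16.60, 34.40, 64.20, 37.00, 20.80, 45.60, 17.40, 4.20, 0.00 m³/s; ΣQ_DR = 249.0 m³/s.
V = ΣQ_DR · Δt = 249.0 × 3600 s = 8.964 × 10^5 m³.
Over A = 168 km², depth = V / A = 5.34 mm.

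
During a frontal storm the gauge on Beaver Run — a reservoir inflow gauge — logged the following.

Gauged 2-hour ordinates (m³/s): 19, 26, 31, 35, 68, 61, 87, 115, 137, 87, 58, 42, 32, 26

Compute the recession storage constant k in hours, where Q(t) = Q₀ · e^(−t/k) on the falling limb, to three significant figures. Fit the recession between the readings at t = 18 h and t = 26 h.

k ≈ 6.62 h

On the falling limb, Q drops from 87 to 26 m³/s between t = 18 h and t = 26 h (Δt = 8 h).
k = −Δt / ln(Q₂/Q₁) = −8 / ln(26/87) = 6.62 h.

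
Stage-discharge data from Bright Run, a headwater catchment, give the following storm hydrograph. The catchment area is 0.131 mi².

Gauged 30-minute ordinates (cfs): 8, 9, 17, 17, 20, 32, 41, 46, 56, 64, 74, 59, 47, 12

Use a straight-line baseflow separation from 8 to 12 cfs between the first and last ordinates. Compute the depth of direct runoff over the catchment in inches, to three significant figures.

Direct runoff: 0.00, 0.69, 8.38, 8.08, 10.77, 22.46, 31.15, 35.85, 45.54, 53.23, 62.92, 47.62, 35.31, 0.00 cfs; ΣQ_DR = 362.0 cfs.
V = ΣQ_DR · Δt = 362.0 × 1800 s = 6.516 × 10^5 ft³.
Over A = 0.131 mi², depth = V / A = 2.14 in.

d ≈ 2.14 in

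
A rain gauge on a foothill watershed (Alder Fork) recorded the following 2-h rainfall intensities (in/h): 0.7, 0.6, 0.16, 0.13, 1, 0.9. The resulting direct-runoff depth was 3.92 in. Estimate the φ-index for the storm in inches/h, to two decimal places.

φ ≈ 0.31 in/h

Only the 4 blocks with intensity above φ contribute runoff: 0.7, 0.6, 1, 0.9 in/h.
Σ(I−φ)·Δt = d  ⇒  (0.7+0.6+1+0.9 − 4φ)·2 = 3.92
φ = (3.200 − 3.92/2) / 4 = 0.31 in/h.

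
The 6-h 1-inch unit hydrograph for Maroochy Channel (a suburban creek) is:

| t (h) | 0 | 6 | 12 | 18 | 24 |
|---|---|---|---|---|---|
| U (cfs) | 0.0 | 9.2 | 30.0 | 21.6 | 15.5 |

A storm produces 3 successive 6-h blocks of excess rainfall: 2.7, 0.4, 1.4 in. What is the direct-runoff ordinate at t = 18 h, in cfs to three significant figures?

By discrete convolution, Q_j = Σ (P_i / 1 in) · U_{j−i}.
At t = 18 h (j=3): Q = (2.7/1)·21.6 + (0.4/1)·30.0 + (1.4/1)·9.2 = 83.2 cfs.

Q ≈ 83.2 cfs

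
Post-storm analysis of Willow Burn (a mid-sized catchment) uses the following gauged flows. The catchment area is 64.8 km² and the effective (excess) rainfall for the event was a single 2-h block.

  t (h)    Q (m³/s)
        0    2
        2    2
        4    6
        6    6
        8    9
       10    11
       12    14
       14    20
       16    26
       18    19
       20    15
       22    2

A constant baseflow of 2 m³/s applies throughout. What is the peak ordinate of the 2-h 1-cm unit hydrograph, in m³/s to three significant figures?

U_p ≈ 20.0 m³/s

Direct runoff: 0.0, 0.0, 4.0, 4.0, 7.0, 9.0, 12.0, 18.0, 24.0, 17.0, 13.0, 0.0 m³/s; ΣQ_DR = 108.0 m³/s, peak = 24.0 m³/s.
Runoff depth d = ΣQ_DR·Δt / A = 108.0 × 7200 / (64.8 km²) = 12.00 mm.
The 1-cm UH is the DRH scaled by (10 mm)/d, so U_p = 24.0 × 10/12.00 = 20.0 m³/s.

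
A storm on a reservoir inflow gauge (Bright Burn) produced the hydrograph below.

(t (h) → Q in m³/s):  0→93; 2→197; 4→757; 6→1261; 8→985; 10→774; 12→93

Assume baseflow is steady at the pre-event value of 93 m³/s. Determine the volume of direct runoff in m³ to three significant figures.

Direct-runoff ordinates (Q − Q_b): 0.0, 104.0, 664.0, 1168.0, 892.0, 681.0, 0.0 m³/s.
ΣQ_DR = 3509 m³/s.
With Δt = 2 h = 7200 s, V = ΣQ_DR · Δt = 3509 × 7200 = 2.53 × 10^7 m³.

V ≈ 2.53 × 10^7 m³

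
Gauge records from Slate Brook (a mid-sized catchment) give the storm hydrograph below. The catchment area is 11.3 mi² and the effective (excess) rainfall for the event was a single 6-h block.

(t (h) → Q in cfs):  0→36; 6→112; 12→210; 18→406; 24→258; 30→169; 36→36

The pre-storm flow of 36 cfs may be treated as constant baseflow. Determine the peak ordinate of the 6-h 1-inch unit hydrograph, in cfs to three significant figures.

U_p ≈ 461 cfs

Direct runoff: 0.0, 76.0, 174.0, 370.0, 222.0, 133.0, 0.0 cfs; ΣQ_DR = 975.0 cfs, peak = 370.0 cfs.
Runoff depth d = ΣQ_DR·Δt / A = 975.0 × 21600 / (11.3 mi²) = 0.8022 in.
The 1-inch UH is the DRH scaled by (1 in)/d, so U_p = 370.0 × 1/0.8022 = 461 cfs.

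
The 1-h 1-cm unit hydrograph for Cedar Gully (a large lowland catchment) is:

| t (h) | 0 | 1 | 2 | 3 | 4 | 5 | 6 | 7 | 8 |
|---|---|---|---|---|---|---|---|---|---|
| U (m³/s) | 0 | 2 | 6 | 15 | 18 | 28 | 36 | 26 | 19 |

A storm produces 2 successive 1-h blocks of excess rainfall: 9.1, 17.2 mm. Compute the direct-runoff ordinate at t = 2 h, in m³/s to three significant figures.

By discrete convolution, Q_j = Σ (P_i / 10 mm) · U_{j−i}.
At t = 2 h (j=2): Q = (9.1/10)·6 + (17.2/10)·2 = 8.90 m³/s.

Q ≈ 8.90 m³/s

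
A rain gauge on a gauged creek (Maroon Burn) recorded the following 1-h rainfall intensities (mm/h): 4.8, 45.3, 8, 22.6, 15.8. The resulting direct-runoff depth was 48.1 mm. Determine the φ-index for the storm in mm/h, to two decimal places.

Only the 3 blocks with intensity above φ contribute runoff: 45.3, 22.6, 15.8 mm/h.
Σ(I−φ)·Δt = d  ⇒  (45.3+22.6+15.8 − 3φ)·1 = 48.1
φ = (83.70 − 48.1/1) / 3 = 11.87 mm/h.

φ ≈ 11.87 mm/h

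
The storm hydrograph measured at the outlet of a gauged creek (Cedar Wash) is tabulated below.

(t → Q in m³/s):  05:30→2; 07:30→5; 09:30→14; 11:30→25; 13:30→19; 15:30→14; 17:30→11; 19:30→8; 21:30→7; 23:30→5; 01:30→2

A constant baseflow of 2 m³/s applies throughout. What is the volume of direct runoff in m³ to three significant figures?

V ≈ 6.48 × 10^5 m³

Direct-runoff ordinates (Q − Q_b): 0.0, 3.0, 12.0, 23.0, 17.0, 12.0, 9.0, 6.0, 5.0, 3.0, 0.0 m³/s.
ΣQ_DR = 90.00 m³/s.
With Δt = 2 h = 7200 s, V = ΣQ_DR · Δt = 90.00 × 7200 = 6.48 × 10^5 m³.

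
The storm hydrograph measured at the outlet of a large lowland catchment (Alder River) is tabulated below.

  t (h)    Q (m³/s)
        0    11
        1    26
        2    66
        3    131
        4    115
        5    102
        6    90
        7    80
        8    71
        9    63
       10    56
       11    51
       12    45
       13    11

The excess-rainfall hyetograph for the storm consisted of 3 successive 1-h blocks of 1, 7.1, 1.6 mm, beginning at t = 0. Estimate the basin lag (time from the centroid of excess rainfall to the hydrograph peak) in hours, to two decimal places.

Centroid of excess rainfall: t_c = Σ P_i·t̄_i / ΣP_i = 1.5619 h (block centres at 0.5, 1.5, 2.5 h).
Hydrograph peak occurs at t = 3 h, so basin lag t_L = 3 − 1.5619 = 1.44 h.

t_L ≈ 1.44 h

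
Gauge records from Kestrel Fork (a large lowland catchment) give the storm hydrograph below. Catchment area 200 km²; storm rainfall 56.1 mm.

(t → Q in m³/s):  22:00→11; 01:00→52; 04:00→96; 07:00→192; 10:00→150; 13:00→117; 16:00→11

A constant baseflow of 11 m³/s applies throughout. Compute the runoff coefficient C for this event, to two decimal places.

ΣQ_DR = 552.0 m³/s; V = ΣQ_DR·Δt = 5.962 × 10^6 m³.
Runoff depth d = V / A = 29.81 mm.
C = d / P = 29.81 / 56.1 = 0.53.

C ≈ 0.53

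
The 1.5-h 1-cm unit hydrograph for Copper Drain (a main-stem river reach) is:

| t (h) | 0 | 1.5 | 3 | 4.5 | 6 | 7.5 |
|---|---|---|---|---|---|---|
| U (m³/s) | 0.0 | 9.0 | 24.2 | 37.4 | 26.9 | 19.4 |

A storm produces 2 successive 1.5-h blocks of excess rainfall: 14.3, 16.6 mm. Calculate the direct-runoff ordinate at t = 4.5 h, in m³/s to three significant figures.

By discrete convolution, Q_j = Σ (P_i / 10 mm) · U_{j−i}.
At t = 4.5 h (j=3): Q = (14.3/10)·37.4 + (16.6/10)·24.2 = 93.7 m³/s.

Q ≈ 93.7 m³/s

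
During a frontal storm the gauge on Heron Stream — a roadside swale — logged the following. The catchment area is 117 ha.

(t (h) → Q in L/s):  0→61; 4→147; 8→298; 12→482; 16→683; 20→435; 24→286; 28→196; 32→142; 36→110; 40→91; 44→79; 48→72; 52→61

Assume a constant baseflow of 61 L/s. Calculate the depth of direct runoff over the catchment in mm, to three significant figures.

d ≈ 28.2 mm

Direct runoff: 0.0, 86.0, 237.0, 421.0, 622.0, 374.0, 225.0, 135.0, 81.0, 49.0, 30.0, 18.0, 11.0, 0.0 L/s; ΣQ_DR = 2289 L/s.
V = ΣQ_DR · Δt = 2289 × 14400 s = 3.296 × 10^7 L.
Over A = 117 ha, depth = V / A = 28.2 mm.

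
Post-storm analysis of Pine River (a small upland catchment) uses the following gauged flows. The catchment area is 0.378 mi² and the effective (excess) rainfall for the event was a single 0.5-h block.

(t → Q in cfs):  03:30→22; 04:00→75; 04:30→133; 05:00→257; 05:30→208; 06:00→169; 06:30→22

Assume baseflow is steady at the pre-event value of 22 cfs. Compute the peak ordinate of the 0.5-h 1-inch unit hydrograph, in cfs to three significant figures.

U_p ≈ 157 cfs

Direct runoff: 0.0, 53.0, 111.0, 235.0, 186.0, 147.0, 0.0 cfs; ΣQ_DR = 732.0 cfs, peak = 235.0 cfs.
Runoff depth d = ΣQ_DR·Δt / A = 732.0 × 1800 / (0.378 mi²) = 1.500 in.
The 1-inch UH is the DRH scaled by (1 in)/d, so U_p = 235.0 × 1/1.500 = 157 cfs.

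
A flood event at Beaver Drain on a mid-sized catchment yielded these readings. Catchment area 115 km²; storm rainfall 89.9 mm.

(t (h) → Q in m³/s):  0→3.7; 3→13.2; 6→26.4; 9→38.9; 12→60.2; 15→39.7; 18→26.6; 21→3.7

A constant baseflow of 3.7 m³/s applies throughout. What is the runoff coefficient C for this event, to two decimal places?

C ≈ 0.19

ΣQ_DR = 182.8 m³/s; V = ΣQ_DR·Δt = 1.974 × 10^6 m³.
Runoff depth d = V / A = 17.17 mm.
C = d / P = 17.17 / 89.9 = 0.19.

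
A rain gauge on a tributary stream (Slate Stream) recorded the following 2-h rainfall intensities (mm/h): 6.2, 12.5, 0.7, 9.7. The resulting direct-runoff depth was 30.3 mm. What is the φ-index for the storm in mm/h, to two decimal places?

φ ≈ 4.42 mm/h

Only the 3 blocks with intensity above φ contribute runoff: 6.2, 12.5, 9.7 mm/h.
Σ(I−φ)·Δt = d  ⇒  (6.2+12.5+9.7 − 3φ)·2 = 30.3
φ = (28.40 − 30.3/2) / 3 = 4.42 mm/h.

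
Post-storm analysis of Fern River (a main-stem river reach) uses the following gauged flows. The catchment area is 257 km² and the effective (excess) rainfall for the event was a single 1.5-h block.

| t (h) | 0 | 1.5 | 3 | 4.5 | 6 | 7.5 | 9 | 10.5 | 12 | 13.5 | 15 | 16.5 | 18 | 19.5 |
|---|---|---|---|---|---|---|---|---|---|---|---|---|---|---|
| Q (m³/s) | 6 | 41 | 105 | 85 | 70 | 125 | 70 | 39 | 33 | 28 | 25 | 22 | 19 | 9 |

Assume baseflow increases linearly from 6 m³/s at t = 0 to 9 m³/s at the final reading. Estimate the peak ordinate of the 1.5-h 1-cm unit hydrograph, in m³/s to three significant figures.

Direct runoff: 0.00, 34.77, 98.54, 78.31, 63.08, 117.85, 62.62, 31.38, 25.15, 19.92, 16.69, 13.46, 10.23, 0.00 m³/s; ΣQ_DR = 572.0 m³/s, peak = 117.85 m³/s.
Runoff depth d = ΣQ_DR·Δt / A = 572.0 × 5400 / (257 km²) = 12.02 mm.
The 1-cm UH is the DRH scaled by (10 mm)/d, so U_p = 117.85 × 10/12.02 = 98.1 m³/s.

U_p ≈ 98.1 m³/s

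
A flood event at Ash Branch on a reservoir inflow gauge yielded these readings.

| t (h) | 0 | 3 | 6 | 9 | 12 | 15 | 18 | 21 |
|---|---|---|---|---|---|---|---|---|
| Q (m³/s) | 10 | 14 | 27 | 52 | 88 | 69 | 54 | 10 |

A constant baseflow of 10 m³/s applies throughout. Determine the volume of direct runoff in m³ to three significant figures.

Direct-runoff ordinates (Q − Q_b): 0.0, 4.0, 17.0, 42.0, 78.0, 59.0, 44.0, 0.0 m³/s.
ΣQ_DR = 244.0 m³/s.
With Δt = 3 h = 10800 s, V = ΣQ_DR · Δt = 244.0 × 10800 = 2.64 × 10^6 m³.

V ≈ 2.64 × 10^6 m³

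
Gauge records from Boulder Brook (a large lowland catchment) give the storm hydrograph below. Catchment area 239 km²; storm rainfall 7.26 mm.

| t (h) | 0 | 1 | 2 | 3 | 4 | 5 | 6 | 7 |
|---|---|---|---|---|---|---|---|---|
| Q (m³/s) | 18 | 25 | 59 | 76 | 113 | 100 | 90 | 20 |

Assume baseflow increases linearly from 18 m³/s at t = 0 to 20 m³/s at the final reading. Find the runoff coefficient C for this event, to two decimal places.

C ≈ 0.72

ΣQ_DR = 349.0 m³/s; V = ΣQ_DR·Δt = 1.256 × 10^6 m³.
Runoff depth d = V / A = 5.257 mm.
C = d / P = 5.257 / 7.26 = 0.72.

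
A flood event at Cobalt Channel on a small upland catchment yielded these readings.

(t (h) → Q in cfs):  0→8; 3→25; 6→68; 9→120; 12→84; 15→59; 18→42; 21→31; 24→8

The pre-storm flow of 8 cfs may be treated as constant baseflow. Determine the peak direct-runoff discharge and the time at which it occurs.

Q_p = 112.0 cfs at t = 9 h

Subtracting baseflow gives direct-runoff ordinates: 0.0, 17.0, 60.0, 112.0, 76.0, 51.0, 34.0, 23.0, 0.0 cfs.
The maximum is 112.0 cfs, occurring at the reading for t = 9 h.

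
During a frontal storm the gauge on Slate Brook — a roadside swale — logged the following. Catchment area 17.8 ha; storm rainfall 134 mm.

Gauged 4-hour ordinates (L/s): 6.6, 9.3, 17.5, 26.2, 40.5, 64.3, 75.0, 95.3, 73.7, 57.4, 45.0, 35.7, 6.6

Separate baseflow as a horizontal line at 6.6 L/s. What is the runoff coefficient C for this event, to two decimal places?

C ≈ 0.28

ΣQ_DR = 467.3 L/s; V = ΣQ_DR·Δt = 6.729 × 10^6 L.
Runoff depth d = V / A = 37.80 mm.
C = d / P = 37.80 / 134 = 0.28.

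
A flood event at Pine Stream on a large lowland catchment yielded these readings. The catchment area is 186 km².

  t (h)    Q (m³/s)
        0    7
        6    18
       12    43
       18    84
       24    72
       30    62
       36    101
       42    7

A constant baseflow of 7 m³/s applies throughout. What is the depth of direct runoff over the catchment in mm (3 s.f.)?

d ≈ 39.3 mm

Direct runoff: 0.0, 11.0, 36.0, 77.0, 65.0, 55.0, 94.0, 0.0 m³/s; ΣQ_DR = 338.0 m³/s.
V = ΣQ_DR · Δt = 338.0 × 21600 s = 7.301 × 10^6 m³.
Over A = 186 km², depth = V / A = 39.3 mm.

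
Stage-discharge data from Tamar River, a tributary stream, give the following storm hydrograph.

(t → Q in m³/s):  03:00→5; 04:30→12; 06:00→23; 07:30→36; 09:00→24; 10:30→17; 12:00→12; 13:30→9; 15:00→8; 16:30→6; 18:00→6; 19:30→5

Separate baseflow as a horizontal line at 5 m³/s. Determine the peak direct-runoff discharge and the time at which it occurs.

Subtracting baseflow gives direct-runoff ordinates: 0.0, 7.0, 18.0, 31.0, 19.0, 12.0, 7.0, 4.0, 3.0, 1.0, 1.0, 0.0 m³/s.
The maximum is 31.0 m³/s, occurring at the reading for t = 07:30.

Q_p = 31.0 m³/s at t = 07:30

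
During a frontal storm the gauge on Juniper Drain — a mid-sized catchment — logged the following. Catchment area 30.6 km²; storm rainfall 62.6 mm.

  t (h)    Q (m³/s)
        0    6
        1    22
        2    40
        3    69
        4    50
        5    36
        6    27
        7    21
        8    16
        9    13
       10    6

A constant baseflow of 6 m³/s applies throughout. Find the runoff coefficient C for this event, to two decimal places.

C ≈ 0.45

ΣQ_DR = 240.0 m³/s; V = ΣQ_DR·Δt = 8.640 × 10^5 m³.
Runoff depth d = V / A = 28.24 mm.
C = d / P = 28.24 / 62.6 = 0.45.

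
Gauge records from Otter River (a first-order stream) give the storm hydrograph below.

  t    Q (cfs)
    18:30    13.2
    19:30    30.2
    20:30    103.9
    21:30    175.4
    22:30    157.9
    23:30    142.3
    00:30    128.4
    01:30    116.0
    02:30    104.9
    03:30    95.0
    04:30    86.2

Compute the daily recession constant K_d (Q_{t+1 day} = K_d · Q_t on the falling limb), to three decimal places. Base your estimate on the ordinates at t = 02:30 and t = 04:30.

Between t = 02:30 and t = 04:30 the flow falls from 104.9 to 86.2 cfs over 2×1 h = 2 h.
Per-interval ratio K = (86.2/104.9)^(1/2) = 0.9065; K_d = K^(24/1) = 0.095.

K_d ≈ 0.095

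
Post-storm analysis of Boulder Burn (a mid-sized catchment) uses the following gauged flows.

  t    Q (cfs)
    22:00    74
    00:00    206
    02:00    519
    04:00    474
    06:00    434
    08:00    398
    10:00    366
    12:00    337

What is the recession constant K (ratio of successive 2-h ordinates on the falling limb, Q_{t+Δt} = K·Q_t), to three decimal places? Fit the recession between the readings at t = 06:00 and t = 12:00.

K ≈ 0.919

Using the recession-limb readings at t = 06:00 and t = 12:00: Q falls from 434 to 337 cfs over 3 intervals.
K = (Q₂/Q₁)^(1/3) = (337/434)^(1/3) = 0.919.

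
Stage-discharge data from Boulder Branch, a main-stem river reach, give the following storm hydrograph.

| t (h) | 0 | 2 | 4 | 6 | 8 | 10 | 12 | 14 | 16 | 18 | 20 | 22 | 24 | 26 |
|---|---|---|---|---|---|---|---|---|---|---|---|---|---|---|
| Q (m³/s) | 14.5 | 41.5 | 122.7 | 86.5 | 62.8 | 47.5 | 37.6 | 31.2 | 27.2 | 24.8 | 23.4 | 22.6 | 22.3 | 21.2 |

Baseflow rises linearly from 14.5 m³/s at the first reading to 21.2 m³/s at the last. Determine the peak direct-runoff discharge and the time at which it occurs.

Subtracting baseflow gives direct-runoff ordinates: 0.00, 26.48, 107.17, 70.45, 46.24, 30.42, 20.01, 13.09, 8.58, 5.66, 3.75, 2.43, 1.62, 0.00 m³/s.
The maximum is 107.17 m³/s, occurring at the reading for t = 4 h.

Q_p = 107.17 m³/s at t = 4 h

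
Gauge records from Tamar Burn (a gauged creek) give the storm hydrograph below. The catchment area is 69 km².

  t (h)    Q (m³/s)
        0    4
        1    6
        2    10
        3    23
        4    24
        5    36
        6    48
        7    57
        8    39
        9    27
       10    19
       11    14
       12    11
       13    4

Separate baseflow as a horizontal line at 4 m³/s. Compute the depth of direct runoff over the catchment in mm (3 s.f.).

Direct runoff: 0.0, 2.0, 6.0, 19.0, 20.0, 32.0, 44.0, 53.0, 35.0, 23.0, 15.0, 10.0, 7.0, 0.0 m³/s; ΣQ_DR = 266.0 m³/s.
V = ΣQ_DR · Δt = 266.0 × 3600 s = 9.576 × 10^5 m³.
Over A = 69 km², depth = V / A = 13.9 mm.

d ≈ 13.9 mm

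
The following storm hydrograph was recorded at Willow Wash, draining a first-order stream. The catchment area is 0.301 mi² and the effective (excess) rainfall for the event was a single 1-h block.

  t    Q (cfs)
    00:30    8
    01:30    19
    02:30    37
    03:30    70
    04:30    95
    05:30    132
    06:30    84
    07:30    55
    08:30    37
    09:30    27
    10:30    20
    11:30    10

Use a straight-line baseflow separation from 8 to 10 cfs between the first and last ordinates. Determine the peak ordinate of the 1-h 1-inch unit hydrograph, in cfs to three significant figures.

Direct runoff: 0.00, 10.82, 28.64, 61.45, 86.27, 123.09, 74.91, 45.73, 27.55, 17.36, 10.18, 0.00 cfs; ΣQ_DR = 486.0 cfs, peak = 123.09 cfs.
Runoff depth d = ΣQ_DR·Δt / A = 486.0 × 3600 / (0.301 mi²) = 2.502 in.
The 1-inch UH is the DRH scaled by (1 in)/d, so U_p = 123.09 × 1/2.502 = 49.2 cfs.

U_p ≈ 49.2 cfs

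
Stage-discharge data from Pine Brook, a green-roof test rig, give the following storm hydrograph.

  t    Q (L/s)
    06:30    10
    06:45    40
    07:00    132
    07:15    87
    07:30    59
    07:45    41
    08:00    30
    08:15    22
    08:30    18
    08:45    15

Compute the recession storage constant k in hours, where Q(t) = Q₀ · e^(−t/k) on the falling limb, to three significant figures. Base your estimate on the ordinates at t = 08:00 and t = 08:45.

k ≈ 1.08 h

On the falling limb, Q drops from 30 to 15 L/s between t = 08:00 and t = 08:45 (Δt = 0.75 h).
k = −Δt / ln(Q₂/Q₁) = −0.75 / ln(15/30) = 1.08 h.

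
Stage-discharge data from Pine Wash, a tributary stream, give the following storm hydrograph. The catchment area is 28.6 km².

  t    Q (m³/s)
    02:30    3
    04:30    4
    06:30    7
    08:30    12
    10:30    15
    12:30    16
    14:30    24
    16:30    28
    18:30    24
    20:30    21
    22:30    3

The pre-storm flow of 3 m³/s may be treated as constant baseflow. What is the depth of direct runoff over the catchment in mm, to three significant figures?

Direct runoff: 0.0, 1.0, 4.0, 9.0, 12.0, 13.0, 21.0, 25.0, 21.0, 18.0, 0.0 m³/s; ΣQ_DR = 124.0 m³/s.
V = ΣQ_DR · Δt = 124.0 × 7200 s = 8.928 × 10^5 m³.
Over A = 28.6 km², depth = V / A = 31.2 mm.

d ≈ 31.2 mm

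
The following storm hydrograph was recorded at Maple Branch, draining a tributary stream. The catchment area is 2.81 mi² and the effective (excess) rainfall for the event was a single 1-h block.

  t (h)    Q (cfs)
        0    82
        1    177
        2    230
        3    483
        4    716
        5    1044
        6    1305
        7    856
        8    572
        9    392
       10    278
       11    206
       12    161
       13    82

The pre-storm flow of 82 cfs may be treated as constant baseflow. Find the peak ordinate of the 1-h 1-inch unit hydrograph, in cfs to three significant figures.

U_p ≈ 408 cfs

Direct runoff: 0.0, 95.0, 148.0, 401.0, 634.0, 962.0, 1223.0, 774.0, 490.0, 310.0, 196.0, 124.0, 79.0, 0.0 cfs; ΣQ_DR = 5436 cfs, peak = 1223.0 cfs.
Runoff depth d = ΣQ_DR·Δt / A = 5436 × 3600 / (2.81 mi²) = 2.998 in.
The 1-inch UH is the DRH scaled by (1 in)/d, so U_p = 1223.0 × 1/2.998 = 408 cfs.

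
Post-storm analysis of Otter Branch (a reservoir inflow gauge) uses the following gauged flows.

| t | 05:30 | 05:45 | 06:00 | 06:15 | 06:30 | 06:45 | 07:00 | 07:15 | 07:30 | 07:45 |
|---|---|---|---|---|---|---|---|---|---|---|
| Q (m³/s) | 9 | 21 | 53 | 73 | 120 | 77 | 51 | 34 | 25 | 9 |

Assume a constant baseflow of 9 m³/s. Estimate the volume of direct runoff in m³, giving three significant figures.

V ≈ 3.44 × 10^5 m³

Direct-runoff ordinates (Q − Q_b): 0.0, 12.0, 44.0, 64.0, 111.0, 68.0, 42.0, 25.0, 16.0, 0.0 m³/s.
ΣQ_DR = 382.0 m³/s.
With Δt = 0.25 h = 900 s, V = ΣQ_DR · Δt = 382.0 × 900 = 3.44 × 10^5 m³.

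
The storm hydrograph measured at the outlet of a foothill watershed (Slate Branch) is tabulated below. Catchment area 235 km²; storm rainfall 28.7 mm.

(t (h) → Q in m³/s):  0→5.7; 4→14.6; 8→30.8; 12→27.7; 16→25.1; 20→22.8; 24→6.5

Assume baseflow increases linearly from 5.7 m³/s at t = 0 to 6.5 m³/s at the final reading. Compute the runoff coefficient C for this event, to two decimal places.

ΣQ_DR = 90.50 m³/s; V = ΣQ_DR·Δt = 1.303 × 10^6 m³.
Runoff depth d = V / A = 5.546 mm.
C = d / P = 5.546 / 28.7 = 0.19.

C ≈ 0.19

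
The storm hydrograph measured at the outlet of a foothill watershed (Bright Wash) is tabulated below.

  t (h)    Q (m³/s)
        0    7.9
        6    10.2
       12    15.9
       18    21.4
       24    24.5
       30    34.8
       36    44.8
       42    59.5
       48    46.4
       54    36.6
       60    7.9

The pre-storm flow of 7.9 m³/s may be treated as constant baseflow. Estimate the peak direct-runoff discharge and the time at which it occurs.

Subtracting baseflow gives direct-runoff ordinates: 0.0, 2.3, 8.0, 13.5, 16.6, 26.9, 36.9, 51.6, 38.5, 28.7, 0.0 m³/s.
The maximum is 51.6 m³/s, occurring at the reading for t = 42 h.

Q_p = 51.6 m³/s at t = 42 h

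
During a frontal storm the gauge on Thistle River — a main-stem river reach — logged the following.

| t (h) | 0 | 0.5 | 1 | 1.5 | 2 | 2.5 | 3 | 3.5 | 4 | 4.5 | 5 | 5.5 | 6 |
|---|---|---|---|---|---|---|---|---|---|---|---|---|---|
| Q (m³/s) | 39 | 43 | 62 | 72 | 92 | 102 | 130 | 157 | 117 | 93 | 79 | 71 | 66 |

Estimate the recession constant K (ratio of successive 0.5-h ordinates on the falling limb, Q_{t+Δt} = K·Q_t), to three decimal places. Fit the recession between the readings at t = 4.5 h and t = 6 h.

K ≈ 0.892

Using the recession-limb readings at t = 4.5 h and t = 6 h: Q falls from 93 to 66 m³/s over 3 intervals.
K = (Q₂/Q₁)^(1/3) = (66/93)^(1/3) = 0.892.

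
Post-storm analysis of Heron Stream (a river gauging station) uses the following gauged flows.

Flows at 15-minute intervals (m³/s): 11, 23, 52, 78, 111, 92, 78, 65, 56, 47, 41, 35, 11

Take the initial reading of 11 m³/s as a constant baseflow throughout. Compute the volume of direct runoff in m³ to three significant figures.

V ≈ 5.01 × 10^5 m³

Direct-runoff ordinates (Q − Q_b): 0.0, 12.0, 41.0, 67.0, 100.0, 81.0, 67.0, 54.0, 45.0, 36.0, 30.0, 24.0, 0.0 m³/s.
ΣQ_DR = 557.0 m³/s.
With Δt = 0.25 h = 900 s, V = ΣQ_DR · Δt = 557.0 × 900 = 5.01 × 10^5 m³.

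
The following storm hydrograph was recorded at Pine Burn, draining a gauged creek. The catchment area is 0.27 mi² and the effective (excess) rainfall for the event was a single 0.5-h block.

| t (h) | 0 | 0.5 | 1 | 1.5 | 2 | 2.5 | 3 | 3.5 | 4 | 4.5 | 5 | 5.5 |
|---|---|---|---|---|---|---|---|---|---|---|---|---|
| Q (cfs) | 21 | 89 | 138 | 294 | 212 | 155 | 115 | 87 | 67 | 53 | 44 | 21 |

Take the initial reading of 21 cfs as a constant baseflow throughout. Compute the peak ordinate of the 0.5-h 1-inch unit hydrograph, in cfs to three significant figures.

Direct runoff: 0.0, 68.0, 117.0, 273.0, 191.0, 134.0, 94.0, 66.0, 46.0, 32.0, 23.0, 0.0 cfs; ΣQ_DR = 1044 cfs, peak = 273.0 cfs.
Runoff depth d = ΣQ_DR·Δt / A = 1044 × 1800 / (0.27 mi²) = 2.996 in.
The 1-inch UH is the DRH scaled by (1 in)/d, so U_p = 273.0 × 1/2.996 = 91.1 cfs.

U_p ≈ 91.1 cfs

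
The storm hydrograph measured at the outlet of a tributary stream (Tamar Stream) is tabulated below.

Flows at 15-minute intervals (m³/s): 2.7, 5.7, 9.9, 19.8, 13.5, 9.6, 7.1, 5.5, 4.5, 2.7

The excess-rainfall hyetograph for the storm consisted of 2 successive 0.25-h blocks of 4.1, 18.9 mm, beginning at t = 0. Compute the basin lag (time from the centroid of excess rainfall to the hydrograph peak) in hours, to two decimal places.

Centroid of excess rainfall: t_c = Σ P_i·t̄_i / ΣP_i = 0.3304 h (block centres at 0.125, 0.375 h).
Hydrograph peak occurs at t = 0.75 h, so basin lag t_L = 0.75 − 0.3304 = 0.42 h.

t_L ≈ 0.42 h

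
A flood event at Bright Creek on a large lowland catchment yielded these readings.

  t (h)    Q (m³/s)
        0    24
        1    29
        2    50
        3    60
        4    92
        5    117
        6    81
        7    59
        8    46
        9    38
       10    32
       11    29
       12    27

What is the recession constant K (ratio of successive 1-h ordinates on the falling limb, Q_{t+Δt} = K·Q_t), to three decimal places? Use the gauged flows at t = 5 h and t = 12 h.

K ≈ 0.811

Using the recession-limb readings at t = 5 h and t = 12 h: Q falls from 117 to 27 m³/s over 7 intervals.
K = (Q₂/Q₁)^(1/7) = (27/117)^(1/7) = 0.811.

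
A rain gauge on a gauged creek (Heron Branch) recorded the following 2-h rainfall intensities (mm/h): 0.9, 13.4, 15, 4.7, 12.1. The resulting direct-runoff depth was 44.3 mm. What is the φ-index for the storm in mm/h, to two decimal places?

Only the 3 blocks with intensity above φ contribute runoff: 13.4, 15, 12.1 mm/h.
Σ(I−φ)·Δt = d  ⇒  (13.4+15+12.1 − 3φ)·2 = 44.3
φ = (40.50 − 44.3/2) / 3 = 6.12 mm/h.

φ ≈ 6.12 mm/h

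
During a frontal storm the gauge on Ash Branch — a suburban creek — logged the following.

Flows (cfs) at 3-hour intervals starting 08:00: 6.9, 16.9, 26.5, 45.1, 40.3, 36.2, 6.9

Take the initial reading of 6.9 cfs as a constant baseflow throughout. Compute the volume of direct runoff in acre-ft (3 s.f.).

V ≈ 32.4 acre-ft

Direct-runoff ordinates (Q − Q_b): 0.0, 10.0, 19.6, 38.2, 33.4, 29.3, 0.0 cfs.
ΣQ_DR = 130.5 cfs.
With Δt = 3 h = 10800 s, V = ΣQ_DR · Δt = 130.5 × 10800 = 1.41 × 10^6 ft³ = 32.4 acre-ft.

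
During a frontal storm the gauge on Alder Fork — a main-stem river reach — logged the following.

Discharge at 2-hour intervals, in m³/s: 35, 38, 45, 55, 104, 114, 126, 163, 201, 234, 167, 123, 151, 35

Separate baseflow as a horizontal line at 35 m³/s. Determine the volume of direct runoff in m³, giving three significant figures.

V ≈ 7.93 × 10^6 m³

Direct-runoff ordinates (Q − Q_b): 0.0, 3.0, 10.0, 20.0, 69.0, 79.0, 91.0, 128.0, 166.0, 199.0, 132.0, 88.0, 116.0, 0.0 m³/s.
ΣQ_DR = 1101 m³/s.
With Δt = 2 h = 7200 s, V = ΣQ_DR · Δt = 1101 × 7200 = 7.93 × 10^6 m³.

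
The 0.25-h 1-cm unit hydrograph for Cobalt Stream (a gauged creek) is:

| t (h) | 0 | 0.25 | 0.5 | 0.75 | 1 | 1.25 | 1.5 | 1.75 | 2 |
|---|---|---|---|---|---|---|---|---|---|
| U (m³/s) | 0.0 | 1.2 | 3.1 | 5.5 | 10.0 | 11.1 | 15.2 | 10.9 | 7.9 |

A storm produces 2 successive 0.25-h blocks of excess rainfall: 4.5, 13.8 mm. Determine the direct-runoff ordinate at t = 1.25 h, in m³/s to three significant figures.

Q ≈ 18.8 m³/s

By discrete convolution, Q_j = Σ (P_i / 10 mm) · U_{j−i}.
At t = 1.25 h (j=5): Q = (4.5/10)·11.1 + (13.8/10)·10.0 = 18.8 m³/s.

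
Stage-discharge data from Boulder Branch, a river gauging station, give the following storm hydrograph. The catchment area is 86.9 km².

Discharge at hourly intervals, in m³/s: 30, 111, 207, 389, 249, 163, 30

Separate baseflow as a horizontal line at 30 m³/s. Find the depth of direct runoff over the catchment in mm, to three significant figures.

Direct runoff: 0.0, 81.0, 177.0, 359.0, 219.0, 133.0, 0.0 m³/s; ΣQ_DR = 969.0 m³/s.
V = ΣQ_DR · Δt = 969.0 × 3600 s = 3.488 × 10^6 m³.
Over A = 86.9 km², depth = V / A = 40.1 mm.

d ≈ 40.1 mm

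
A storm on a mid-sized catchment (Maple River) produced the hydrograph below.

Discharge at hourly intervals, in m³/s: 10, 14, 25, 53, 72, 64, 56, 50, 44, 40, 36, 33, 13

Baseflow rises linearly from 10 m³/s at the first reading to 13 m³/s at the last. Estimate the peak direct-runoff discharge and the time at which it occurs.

Subtracting baseflow gives direct-runoff ordinates: 0.00, 3.75, 14.50, 42.25, 61.00, 52.75, 44.50, 38.25, 32.00, 27.75, 23.50, 20.25, 0.00 m³/s.
The maximum is 61.00 m³/s, occurring at the reading for t = 4 h.

Q_p = 61.00 m³/s at t = 4 h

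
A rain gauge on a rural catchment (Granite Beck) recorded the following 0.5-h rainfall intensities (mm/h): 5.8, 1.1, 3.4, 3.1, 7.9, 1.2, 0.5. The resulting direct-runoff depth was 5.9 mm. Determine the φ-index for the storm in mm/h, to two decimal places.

φ ≈ 2.10 mm/h

Only the 4 blocks with intensity above φ contribute runoff: 5.8, 3.4, 3.1, 7.9 mm/h.
Σ(I−φ)·Δt = d  ⇒  (5.8+3.4+3.1+7.9 − 4φ)·0.5 = 5.9
φ = (20.20 − 5.9/0.5) / 4 = 2.10 mm/h.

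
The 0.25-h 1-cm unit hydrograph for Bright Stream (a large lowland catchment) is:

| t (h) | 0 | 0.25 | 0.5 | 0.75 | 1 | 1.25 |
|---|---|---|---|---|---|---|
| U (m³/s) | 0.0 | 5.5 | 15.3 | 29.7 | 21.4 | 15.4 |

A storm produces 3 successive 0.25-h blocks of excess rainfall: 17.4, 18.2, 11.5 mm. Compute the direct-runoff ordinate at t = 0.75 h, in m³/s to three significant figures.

Q ≈ 85.8 m³/s

By discrete convolution, Q_j = Σ (P_i / 10 mm) · U_{j−i}.
At t = 0.75 h (j=3): Q = (17.4/10)·29.7 + (18.2/10)·15.3 + (11.5/10)·5.5 = 85.8 m³/s.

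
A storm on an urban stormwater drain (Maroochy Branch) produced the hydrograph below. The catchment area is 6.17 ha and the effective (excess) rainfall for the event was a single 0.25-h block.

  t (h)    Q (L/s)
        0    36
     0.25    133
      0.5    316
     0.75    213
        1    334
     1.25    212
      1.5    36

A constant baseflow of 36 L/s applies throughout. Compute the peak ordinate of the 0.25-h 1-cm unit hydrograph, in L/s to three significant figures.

U_p ≈ 199 L/s

Direct runoff: 0.0, 97.0, 280.0, 177.0, 298.0, 176.0, 0.0 L/s; ΣQ_DR = 1028 L/s, peak = 298.0 L/s.
Runoff depth d = ΣQ_DR·Δt / A = 1028 × 900 / (6.17 ha) = 15.00 mm.
The 1-cm UH is the DRH scaled by (10 mm)/d, so U_p = 298.0 × 10/15.00 = 199 L/s.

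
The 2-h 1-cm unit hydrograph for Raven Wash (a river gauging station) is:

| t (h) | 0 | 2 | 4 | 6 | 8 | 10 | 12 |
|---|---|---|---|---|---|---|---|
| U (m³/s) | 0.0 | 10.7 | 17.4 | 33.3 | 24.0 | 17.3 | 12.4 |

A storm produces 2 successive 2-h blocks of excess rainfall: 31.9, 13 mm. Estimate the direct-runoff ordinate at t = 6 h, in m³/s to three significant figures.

By discrete convolution, Q_j = Σ (P_i / 10 mm) · U_{j−i}.
At t = 6 h (j=3): Q = (31.9/10)·33.3 + (13/10)·17.4 = 129 m³/s.

Q ≈ 129 m³/s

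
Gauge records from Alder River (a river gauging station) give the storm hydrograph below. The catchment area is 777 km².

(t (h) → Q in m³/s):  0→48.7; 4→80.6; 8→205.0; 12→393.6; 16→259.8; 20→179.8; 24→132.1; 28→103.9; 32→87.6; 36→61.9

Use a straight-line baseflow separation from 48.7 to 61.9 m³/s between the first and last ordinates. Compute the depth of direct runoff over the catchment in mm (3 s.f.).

Direct runoff: 0.00, 30.43, 153.37, 340.50, 205.23, 123.77, 74.60, 44.93, 27.17, 0.00 m³/s; ΣQ_DR = 1000 m³/s.
V = ΣQ_DR · Δt = 1000 × 14400 s = 1.440 × 10^7 m³.
Over A = 777 km², depth = V / A = 18.5 mm.

d ≈ 18.5 mm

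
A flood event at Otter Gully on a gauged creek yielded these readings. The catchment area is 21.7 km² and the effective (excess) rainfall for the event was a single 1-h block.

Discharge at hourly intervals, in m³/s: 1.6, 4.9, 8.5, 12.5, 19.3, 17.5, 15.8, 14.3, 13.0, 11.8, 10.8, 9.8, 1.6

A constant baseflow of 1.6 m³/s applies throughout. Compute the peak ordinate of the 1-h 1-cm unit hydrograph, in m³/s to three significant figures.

Direct runoff: 0.0, 3.3, 6.9, 10.9, 17.7, 15.9, 14.2, 12.7, 11.4, 10.2, 9.2, 8.2, 0.0 m³/s; ΣQ_DR = 120.6 m³/s, peak = 17.7 m³/s.
Runoff depth d = ΣQ_DR·Δt / A = 120.6 × 3600 / (21.7 km²) = 20.01 mm.
The 1-cm UH is the DRH scaled by (10 mm)/d, so U_p = 17.7 × 10/20.01 = 8.85 m³/s.

U_p ≈ 8.85 m³/s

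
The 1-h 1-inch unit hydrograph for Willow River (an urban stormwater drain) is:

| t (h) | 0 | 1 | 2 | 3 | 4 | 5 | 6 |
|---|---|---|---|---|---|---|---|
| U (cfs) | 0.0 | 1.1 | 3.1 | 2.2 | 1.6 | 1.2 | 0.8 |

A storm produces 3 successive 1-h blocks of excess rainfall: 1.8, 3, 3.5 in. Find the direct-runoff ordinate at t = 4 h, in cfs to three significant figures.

Q ≈ 20.3 cfs

By discrete convolution, Q_j = Σ (P_i / 1 in) · U_{j−i}.
At t = 4 h (j=4): Q = (1.8/1)·1.6 + (3/1)·2.2 + (3.5/1)·3.1 = 20.3 cfs.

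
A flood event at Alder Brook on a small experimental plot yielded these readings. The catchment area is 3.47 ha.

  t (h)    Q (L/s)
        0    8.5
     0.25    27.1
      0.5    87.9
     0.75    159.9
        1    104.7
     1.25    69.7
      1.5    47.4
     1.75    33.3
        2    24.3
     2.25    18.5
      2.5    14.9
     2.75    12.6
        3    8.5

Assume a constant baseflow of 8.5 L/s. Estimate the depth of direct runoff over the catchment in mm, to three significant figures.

Direct runoff: 0.0, 18.6, 79.4, 151.4, 96.2, 61.2, 38.9, 24.8, 15.8, 10.0, 6.4, 4.1, 0.0 L/s; ΣQ_DR = 506.8 L/s.
V = ΣQ_DR · Δt = 506.8 × 900 s = 4.561 × 10^5 L.
Over A = 3.47 ha, depth = V / A = 13.1 mm.

d ≈ 13.1 mm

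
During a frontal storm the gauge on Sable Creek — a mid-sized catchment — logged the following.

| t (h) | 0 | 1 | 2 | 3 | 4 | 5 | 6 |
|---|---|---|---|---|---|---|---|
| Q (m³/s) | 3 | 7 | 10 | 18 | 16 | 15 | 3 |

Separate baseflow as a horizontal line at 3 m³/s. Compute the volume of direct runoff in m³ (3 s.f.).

Direct-runoff ordinates (Q − Q_b): 0.0, 4.0, 7.0, 15.0, 13.0, 12.0, 0.0 m³/s.
ΣQ_DR = 51.00 m³/s.
With Δt = 1 h = 3600 s, V = ΣQ_DR · Δt = 51.00 × 3600 = 1.84 × 10^5 m³.

V ≈ 1.84 × 10^5 m³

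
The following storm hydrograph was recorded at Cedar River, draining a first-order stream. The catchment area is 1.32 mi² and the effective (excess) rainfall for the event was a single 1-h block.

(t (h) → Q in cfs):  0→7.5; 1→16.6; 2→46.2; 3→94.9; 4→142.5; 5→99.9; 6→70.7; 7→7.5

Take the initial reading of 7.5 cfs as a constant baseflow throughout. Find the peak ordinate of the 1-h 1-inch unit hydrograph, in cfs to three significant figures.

Direct runoff: 0.0, 9.1, 38.7, 87.4, 135.0, 92.4, 63.2, 0.0 cfs; ΣQ_DR = 425.8 cfs, peak = 135.0 cfs.
Runoff depth d = ΣQ_DR·Δt / A = 425.8 × 3600 / (1.32 mi²) = 0.4999 in.
The 1-inch UH is the DRH scaled by (1 in)/d, so U_p = 135.0 × 1/0.4999 = 270 cfs.

U_p ≈ 270 cfs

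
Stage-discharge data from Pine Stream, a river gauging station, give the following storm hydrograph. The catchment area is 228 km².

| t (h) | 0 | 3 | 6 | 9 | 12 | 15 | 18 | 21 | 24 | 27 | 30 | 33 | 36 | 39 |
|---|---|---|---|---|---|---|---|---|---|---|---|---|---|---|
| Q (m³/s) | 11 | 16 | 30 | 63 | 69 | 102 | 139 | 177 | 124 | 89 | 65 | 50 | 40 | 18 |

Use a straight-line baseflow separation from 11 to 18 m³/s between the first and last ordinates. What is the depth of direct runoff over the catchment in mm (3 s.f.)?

Direct runoff: 0.00, 4.46, 17.92, 50.38, 55.85, 88.31, 124.77, 162.23, 108.69, 73.15, 48.62, 33.08, 22.54, 0.00 m³/s; ΣQ_DR = 790.0 m³/s.
V = ΣQ_DR · Δt = 790.0 × 10800 s = 8.532 × 10^6 m³.
Over A = 228 km², depth = V / A = 37.4 mm.

d ≈ 37.4 mm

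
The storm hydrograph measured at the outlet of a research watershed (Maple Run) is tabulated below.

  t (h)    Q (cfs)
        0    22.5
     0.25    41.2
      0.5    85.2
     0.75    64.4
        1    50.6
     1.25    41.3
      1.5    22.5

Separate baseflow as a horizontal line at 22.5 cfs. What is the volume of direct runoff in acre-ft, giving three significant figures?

V ≈ 3.52 acre-ft

Direct-runoff ordinates (Q − Q_b): 0.0, 18.7, 62.7, 41.9, 28.1, 18.8, 0.0 cfs.
ΣQ_DR = 170.2 cfs.
With Δt = 0.25 h = 900 s, V = ΣQ_DR · Δt = 170.2 × 900 = 1.53 × 10^5 ft³ = 3.52 acre-ft.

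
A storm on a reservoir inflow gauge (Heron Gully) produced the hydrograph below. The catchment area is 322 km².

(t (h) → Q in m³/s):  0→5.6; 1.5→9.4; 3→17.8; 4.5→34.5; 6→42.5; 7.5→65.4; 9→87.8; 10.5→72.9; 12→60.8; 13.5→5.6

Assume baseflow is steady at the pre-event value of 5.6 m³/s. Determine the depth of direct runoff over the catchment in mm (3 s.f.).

Direct runoff: 0.0, 3.8, 12.2, 28.9, 36.9, 59.8, 82.2, 67.3, 55.2, 0.0 m³/s; ΣQ_DR = 346.3 m³/s.
V = ΣQ_DR · Δt = 346.3 × 5400 s = 1.870 × 10^6 m³.
Over A = 322 km², depth = V / A = 5.81 mm.

d ≈ 5.81 mm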